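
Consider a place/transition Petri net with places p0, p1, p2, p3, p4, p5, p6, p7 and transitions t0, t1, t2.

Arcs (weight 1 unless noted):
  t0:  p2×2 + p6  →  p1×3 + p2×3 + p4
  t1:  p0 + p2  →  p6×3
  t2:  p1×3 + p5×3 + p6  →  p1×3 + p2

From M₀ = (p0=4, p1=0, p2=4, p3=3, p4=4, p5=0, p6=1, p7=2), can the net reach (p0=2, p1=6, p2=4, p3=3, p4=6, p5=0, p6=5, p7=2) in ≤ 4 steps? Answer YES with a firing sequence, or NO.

YES — reachable via ⟨t0, t1, t0, t1⟩ (4 firings)

step 1: fire t0:  (p0=4, p1=0, p2=4, p3=3, p4=4, p5=0, p6=1, p7=2) → (p0=4, p1=3, p2=5, p3=3, p4=5, p5=0, p6=0, p7=2)
step 2: fire t1:  (p0=4, p1=3, p2=5, p3=3, p4=5, p5=0, p6=0, p7=2) → (p0=3, p1=3, p2=4, p3=3, p4=5, p5=0, p6=3, p7=2)
step 3: fire t0:  (p0=3, p1=3, p2=4, p3=3, p4=5, p5=0, p6=3, p7=2) → (p0=3, p1=6, p2=5, p3=3, p4=6, p5=0, p6=2, p7=2)
step 4: fire t1:  (p0=3, p1=6, p2=5, p3=3, p4=6, p5=0, p6=2, p7=2) → (p0=2, p1=6, p2=4, p3=3, p4=6, p5=0, p6=5, p7=2)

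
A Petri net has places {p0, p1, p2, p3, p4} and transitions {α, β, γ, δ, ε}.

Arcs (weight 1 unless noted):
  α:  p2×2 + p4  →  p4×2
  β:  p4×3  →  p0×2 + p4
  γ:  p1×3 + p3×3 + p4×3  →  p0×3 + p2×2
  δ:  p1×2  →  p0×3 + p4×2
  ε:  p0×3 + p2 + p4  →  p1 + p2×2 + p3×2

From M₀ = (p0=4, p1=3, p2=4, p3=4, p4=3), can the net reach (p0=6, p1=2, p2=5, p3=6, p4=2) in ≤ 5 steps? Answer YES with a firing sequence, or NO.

YES — reachable via ⟨β, δ, ε⟩ (3 firings)

step 1: fire β:  (p0=4, p1=3, p2=4, p3=4, p4=3) → (p0=6, p1=3, p2=4, p3=4, p4=1)
step 2: fire δ:  (p0=6, p1=3, p2=4, p3=4, p4=1) → (p0=9, p1=1, p2=4, p3=4, p4=3)
step 3: fire ε:  (p0=9, p1=1, p2=4, p3=4, p4=3) → (p0=6, p1=2, p2=5, p3=6, p4=2)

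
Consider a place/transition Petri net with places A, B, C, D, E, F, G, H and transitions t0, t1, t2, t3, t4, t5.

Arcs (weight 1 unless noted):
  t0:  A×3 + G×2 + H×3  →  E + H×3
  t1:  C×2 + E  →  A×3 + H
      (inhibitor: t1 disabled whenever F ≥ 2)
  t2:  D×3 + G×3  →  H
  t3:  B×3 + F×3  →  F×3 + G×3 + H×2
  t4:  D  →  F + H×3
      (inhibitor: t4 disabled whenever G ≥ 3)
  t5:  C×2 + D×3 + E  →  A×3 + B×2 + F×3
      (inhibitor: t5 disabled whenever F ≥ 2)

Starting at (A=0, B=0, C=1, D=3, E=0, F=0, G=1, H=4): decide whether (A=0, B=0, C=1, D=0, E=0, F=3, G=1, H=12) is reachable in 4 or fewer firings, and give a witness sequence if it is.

depth 0: 1 marking
depth 1: 2 markings reached so far
depth 2: 3 markings reached so far
depth 3: 4 markings reached so far
depth 4: 4 markings reached so far
(frontier empty at depth 4; search complete)
target is not among the 4 markings reachable within 4 steps

NO — not reachable within 4 firings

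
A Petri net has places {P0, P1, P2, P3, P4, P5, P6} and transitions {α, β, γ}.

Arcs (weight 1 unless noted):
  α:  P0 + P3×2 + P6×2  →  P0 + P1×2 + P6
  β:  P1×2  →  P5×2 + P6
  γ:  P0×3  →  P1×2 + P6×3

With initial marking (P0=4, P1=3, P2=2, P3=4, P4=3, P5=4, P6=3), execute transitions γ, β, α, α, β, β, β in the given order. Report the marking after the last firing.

(P0=1, P1=1, P2=2, P3=0, P4=3, P5=12, P6=8)

step 1: fire γ:  (P0=4, P1=3, P2=2, P3=4, P4=3, P5=4, P6=3) → (P0=1, P1=5, P2=2, P3=4, P4=3, P5=4, P6=6)
step 2: fire β:  (P0=1, P1=5, P2=2, P3=4, P4=3, P5=4, P6=6) → (P0=1, P1=3, P2=2, P3=4, P4=3, P5=6, P6=7)
step 3: fire α:  (P0=1, P1=3, P2=2, P3=4, P4=3, P5=6, P6=7) → (P0=1, P1=5, P2=2, P3=2, P4=3, P5=6, P6=6)
step 4: fire α:  (P0=1, P1=5, P2=2, P3=2, P4=3, P5=6, P6=6) → (P0=1, P1=7, P2=2, P3=0, P4=3, P5=6, P6=5)
step 5: fire β:  (P0=1, P1=7, P2=2, P3=0, P4=3, P5=6, P6=5) → (P0=1, P1=5, P2=2, P3=0, P4=3, P5=8, P6=6)
step 6: fire β:  (P0=1, P1=5, P2=2, P3=0, P4=3, P5=8, P6=6) → (P0=1, P1=3, P2=2, P3=0, P4=3, P5=10, P6=7)
step 7: fire β:  (P0=1, P1=3, P2=2, P3=0, P4=3, P5=10, P6=7) → (P0=1, P1=1, P2=2, P3=0, P4=3, P5=12, P6=8)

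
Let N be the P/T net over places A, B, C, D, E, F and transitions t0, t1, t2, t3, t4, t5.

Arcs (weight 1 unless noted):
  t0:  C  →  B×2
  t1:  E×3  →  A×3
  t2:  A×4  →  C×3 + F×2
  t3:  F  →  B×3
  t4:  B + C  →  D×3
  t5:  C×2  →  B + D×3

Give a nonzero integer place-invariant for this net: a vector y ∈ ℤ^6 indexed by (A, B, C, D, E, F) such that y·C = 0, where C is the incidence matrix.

Incidence matrix C (rows=places, cols=transitions):
       t0   t1   t2   t3   t4   t5
    A   0    3   -4    0    0    0
    B   2    0    0    3   -1    1
    C  -1    0    3    0   -1   -2
    D   0    0    0    0    3    3
    E   0   -3    0    0    0    0
    F   0    0    2   -1    0    0

Candidate y = [3, 1, 2, 1, 3, 3]; check y·C column-wise:
  col t0: 3·0 + 1·2 + 2·-1 + 1·0 + 3·0 + 3·0 = 0
  col t1: 3·3 + 1·0 + 2·0 + 1·0 + 3·-3 + 3·0 = 0
  col t2: 3·-4 + 1·0 + 2·3 + 1·0 + 3·0 + 3·2 = 0
  col t3: 3·0 + 1·3 + 2·0 + 1·0 + 3·0 + 3·-1 = 0
  col t4: 3·0 + 1·-1 + 2·-1 + 1·3 + 3·0 + 3·0 = 0
  col t5: 3·0 + 1·1 + 2·-2 + 1·3 + 3·0 + 3·0 = 0

y = (A:3, B:1, C:2, D:1, E:3, F:3)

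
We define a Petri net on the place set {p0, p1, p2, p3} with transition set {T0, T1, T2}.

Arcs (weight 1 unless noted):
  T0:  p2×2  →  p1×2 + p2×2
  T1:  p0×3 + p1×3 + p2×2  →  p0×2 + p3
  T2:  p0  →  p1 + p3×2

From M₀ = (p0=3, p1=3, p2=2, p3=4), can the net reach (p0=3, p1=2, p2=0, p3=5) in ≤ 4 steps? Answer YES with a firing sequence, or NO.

NO — not reachable within 4 firings

depth 0: 1 marking
depth 1: 4 markings reached so far
depth 2: 9 markings reached so far
depth 3: 16 markings reached so far
depth 4: 23 markings reached so far
target is not among the 23 markings reachable within 4 steps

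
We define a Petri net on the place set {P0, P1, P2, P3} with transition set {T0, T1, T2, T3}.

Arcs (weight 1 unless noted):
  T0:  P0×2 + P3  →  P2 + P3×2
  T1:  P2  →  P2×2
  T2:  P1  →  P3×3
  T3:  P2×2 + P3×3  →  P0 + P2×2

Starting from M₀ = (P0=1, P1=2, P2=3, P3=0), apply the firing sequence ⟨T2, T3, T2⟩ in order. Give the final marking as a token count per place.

(P0=2, P1=0, P2=3, P3=3)

step 1: fire T2:  (P0=1, P1=2, P2=3, P3=0) → (P0=1, P1=1, P2=3, P3=3)
step 2: fire T3:  (P0=1, P1=1, P2=3, P3=3) → (P0=2, P1=1, P2=3, P3=0)
step 3: fire T2:  (P0=2, P1=1, P2=3, P3=0) → (P0=2, P1=0, P2=3, P3=3)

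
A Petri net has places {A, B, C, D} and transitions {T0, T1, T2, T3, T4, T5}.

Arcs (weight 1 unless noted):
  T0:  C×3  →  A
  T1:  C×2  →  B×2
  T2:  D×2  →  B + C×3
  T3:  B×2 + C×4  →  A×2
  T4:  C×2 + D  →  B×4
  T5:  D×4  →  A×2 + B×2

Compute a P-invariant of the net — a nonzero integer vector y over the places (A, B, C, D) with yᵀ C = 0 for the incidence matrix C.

y = (A:3, B:1, C:1, D:2)

Incidence matrix C (rows=places, cols=transitions):
       T0   T1   T2   T3   T4   T5
    A   1    0    0    2    0    2
    B   0    2    1   -2    4    2
    C  -3   -2    3   -4   -2    0
    D   0    0   -2    0   -1   -4

Candidate y = [3, 1, 1, 2]; check y·C column-wise:
  col T0: 3·1 + 1·0 + 1·-3 + 2·0 = 0
  col T1: 3·0 + 1·2 + 1·-2 + 2·0 = 0
  col T2: 3·0 + 1·1 + 1·3 + 2·-2 = 0
  col T3: 3·2 + 1·-2 + 1·-4 + 2·0 = 0
  col T4: 3·0 + 1·4 + 1·-2 + 2·-1 = 0
  col T5: 3·2 + 1·2 + 1·0 + 2·-4 = 0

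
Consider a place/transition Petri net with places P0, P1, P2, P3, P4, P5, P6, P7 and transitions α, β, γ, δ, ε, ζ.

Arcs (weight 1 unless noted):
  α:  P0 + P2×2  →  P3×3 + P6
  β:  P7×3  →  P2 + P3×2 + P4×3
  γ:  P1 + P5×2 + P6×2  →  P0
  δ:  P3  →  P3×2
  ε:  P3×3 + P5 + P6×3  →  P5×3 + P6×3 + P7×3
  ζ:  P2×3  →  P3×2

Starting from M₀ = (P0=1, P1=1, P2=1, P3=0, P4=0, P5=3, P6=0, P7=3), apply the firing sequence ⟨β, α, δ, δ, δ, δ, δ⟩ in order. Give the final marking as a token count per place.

(P0=0, P1=1, P2=0, P3=10, P4=3, P5=3, P6=1, P7=0)

step 1: fire β:  (P0=1, P1=1, P2=1, P3=0, P4=0, P5=3, P6=0, P7=3) → (P0=1, P1=1, P2=2, P3=2, P4=3, P5=3, P6=0, P7=0)
step 2: fire α:  (P0=1, P1=1, P2=2, P3=2, P4=3, P5=3, P6=0, P7=0) → (P0=0, P1=1, P2=0, P3=5, P4=3, P5=3, P6=1, P7=0)
step 3: fire δ:  (P0=0, P1=1, P2=0, P3=5, P4=3, P5=3, P6=1, P7=0) → (P0=0, P1=1, P2=0, P3=6, P4=3, P5=3, P6=1, P7=0)
step 4: fire δ:  (P0=0, P1=1, P2=0, P3=6, P4=3, P5=3, P6=1, P7=0) → (P0=0, P1=1, P2=0, P3=7, P4=3, P5=3, P6=1, P7=0)
step 5: fire δ:  (P0=0, P1=1, P2=0, P3=7, P4=3, P5=3, P6=1, P7=0) → (P0=0, P1=1, P2=0, P3=8, P4=3, P5=3, P6=1, P7=0)
step 6: fire δ:  (P0=0, P1=1, P2=0, P3=8, P4=3, P5=3, P6=1, P7=0) → (P0=0, P1=1, P2=0, P3=9, P4=3, P5=3, P6=1, P7=0)
step 7: fire δ:  (P0=0, P1=1, P2=0, P3=9, P4=3, P5=3, P6=1, P7=0) → (P0=0, P1=1, P2=0, P3=10, P4=3, P5=3, P6=1, P7=0)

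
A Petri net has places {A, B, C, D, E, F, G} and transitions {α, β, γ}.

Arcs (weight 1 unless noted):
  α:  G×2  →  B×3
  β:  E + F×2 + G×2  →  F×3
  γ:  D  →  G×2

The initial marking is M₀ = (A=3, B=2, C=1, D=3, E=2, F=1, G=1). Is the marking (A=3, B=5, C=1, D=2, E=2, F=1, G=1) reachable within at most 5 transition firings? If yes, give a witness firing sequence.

step 1: fire γ:  (A=3, B=2, C=1, D=3, E=2, F=1, G=1) → (A=3, B=2, C=1, D=2, E=2, F=1, G=3)
step 2: fire α:  (A=3, B=2, C=1, D=2, E=2, F=1, G=3) → (A=3, B=5, C=1, D=2, E=2, F=1, G=1)

YES — reachable via ⟨γ, α⟩ (2 firings)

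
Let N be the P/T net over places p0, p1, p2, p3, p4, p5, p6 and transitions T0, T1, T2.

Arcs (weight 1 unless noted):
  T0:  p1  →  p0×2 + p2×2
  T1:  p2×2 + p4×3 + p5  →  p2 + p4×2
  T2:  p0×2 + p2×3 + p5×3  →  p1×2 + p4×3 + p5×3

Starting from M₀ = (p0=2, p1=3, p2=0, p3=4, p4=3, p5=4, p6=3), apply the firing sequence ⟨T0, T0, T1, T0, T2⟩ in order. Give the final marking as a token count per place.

(p0=6, p1=2, p2=2, p3=4, p4=5, p5=3, p6=3)

step 1: fire T0:  (p0=2, p1=3, p2=0, p3=4, p4=3, p5=4, p6=3) → (p0=4, p1=2, p2=2, p3=4, p4=3, p5=4, p6=3)
step 2: fire T0:  (p0=4, p1=2, p2=2, p3=4, p4=3, p5=4, p6=3) → (p0=6, p1=1, p2=4, p3=4, p4=3, p5=4, p6=3)
step 3: fire T1:  (p0=6, p1=1, p2=4, p3=4, p4=3, p5=4, p6=3) → (p0=6, p1=1, p2=3, p3=4, p4=2, p5=3, p6=3)
step 4: fire T0:  (p0=6, p1=1, p2=3, p3=4, p4=2, p5=3, p6=3) → (p0=8, p1=0, p2=5, p3=4, p4=2, p5=3, p6=3)
step 5: fire T2:  (p0=8, p1=0, p2=5, p3=4, p4=2, p5=3, p6=3) → (p0=6, p1=2, p2=2, p3=4, p4=5, p5=3, p6=3)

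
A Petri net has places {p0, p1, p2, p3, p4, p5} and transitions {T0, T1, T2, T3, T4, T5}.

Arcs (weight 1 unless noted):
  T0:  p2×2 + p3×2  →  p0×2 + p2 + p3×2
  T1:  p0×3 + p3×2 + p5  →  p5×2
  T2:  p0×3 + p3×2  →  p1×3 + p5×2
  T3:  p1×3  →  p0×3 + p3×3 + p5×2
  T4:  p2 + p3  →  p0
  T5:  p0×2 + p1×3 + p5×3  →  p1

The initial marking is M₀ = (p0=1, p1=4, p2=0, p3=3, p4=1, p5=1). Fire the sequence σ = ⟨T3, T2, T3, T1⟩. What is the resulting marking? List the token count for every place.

step 1: fire T3:  (p0=1, p1=4, p2=0, p3=3, p4=1, p5=1) → (p0=4, p1=1, p2=0, p3=6, p4=1, p5=3)
step 2: fire T2:  (p0=4, p1=1, p2=0, p3=6, p4=1, p5=3) → (p0=1, p1=4, p2=0, p3=4, p4=1, p5=5)
step 3: fire T3:  (p0=1, p1=4, p2=0, p3=4, p4=1, p5=5) → (p0=4, p1=1, p2=0, p3=7, p4=1, p5=7)
step 4: fire T1:  (p0=4, p1=1, p2=0, p3=7, p4=1, p5=7) → (p0=1, p1=1, p2=0, p3=5, p4=1, p5=8)

(p0=1, p1=1, p2=0, p3=5, p4=1, p5=8)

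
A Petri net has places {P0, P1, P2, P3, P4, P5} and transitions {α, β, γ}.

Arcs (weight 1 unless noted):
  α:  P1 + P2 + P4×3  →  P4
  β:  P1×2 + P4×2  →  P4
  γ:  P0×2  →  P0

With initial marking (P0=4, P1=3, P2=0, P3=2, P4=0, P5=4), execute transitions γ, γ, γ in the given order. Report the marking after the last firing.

step 1: fire γ:  (P0=4, P1=3, P2=0, P3=2, P4=0, P5=4) → (P0=3, P1=3, P2=0, P3=2, P4=0, P5=4)
step 2: fire γ:  (P0=3, P1=3, P2=0, P3=2, P4=0, P5=4) → (P0=2, P1=3, P2=0, P3=2, P4=0, P5=4)
step 3: fire γ:  (P0=2, P1=3, P2=0, P3=2, P4=0, P5=4) → (P0=1, P1=3, P2=0, P3=2, P4=0, P5=4)

(P0=1, P1=3, P2=0, P3=2, P4=0, P5=4)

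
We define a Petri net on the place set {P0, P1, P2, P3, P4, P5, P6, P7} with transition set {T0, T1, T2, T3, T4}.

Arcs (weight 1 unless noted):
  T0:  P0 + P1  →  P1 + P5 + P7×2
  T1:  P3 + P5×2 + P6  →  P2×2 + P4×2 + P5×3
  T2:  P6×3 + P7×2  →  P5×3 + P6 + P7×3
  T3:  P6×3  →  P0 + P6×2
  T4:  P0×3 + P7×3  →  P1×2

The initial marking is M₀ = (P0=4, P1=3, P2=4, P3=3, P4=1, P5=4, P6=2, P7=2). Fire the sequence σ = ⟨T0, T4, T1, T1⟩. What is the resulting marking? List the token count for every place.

(P0=0, P1=5, P2=8, P3=1, P4=5, P5=7, P6=0, P7=1)

step 1: fire T0:  (P0=4, P1=3, P2=4, P3=3, P4=1, P5=4, P6=2, P7=2) → (P0=3, P1=3, P2=4, P3=3, P4=1, P5=5, P6=2, P7=4)
step 2: fire T4:  (P0=3, P1=3, P2=4, P3=3, P4=1, P5=5, P6=2, P7=4) → (P0=0, P1=5, P2=4, P3=3, P4=1, P5=5, P6=2, P7=1)
step 3: fire T1:  (P0=0, P1=5, P2=4, P3=3, P4=1, P5=5, P6=2, P7=1) → (P0=0, P1=5, P2=6, P3=2, P4=3, P5=6, P6=1, P7=1)
step 4: fire T1:  (P0=0, P1=5, P2=6, P3=2, P4=3, P5=6, P6=1, P7=1) → (P0=0, P1=5, P2=8, P3=1, P4=5, P5=7, P6=0, P7=1)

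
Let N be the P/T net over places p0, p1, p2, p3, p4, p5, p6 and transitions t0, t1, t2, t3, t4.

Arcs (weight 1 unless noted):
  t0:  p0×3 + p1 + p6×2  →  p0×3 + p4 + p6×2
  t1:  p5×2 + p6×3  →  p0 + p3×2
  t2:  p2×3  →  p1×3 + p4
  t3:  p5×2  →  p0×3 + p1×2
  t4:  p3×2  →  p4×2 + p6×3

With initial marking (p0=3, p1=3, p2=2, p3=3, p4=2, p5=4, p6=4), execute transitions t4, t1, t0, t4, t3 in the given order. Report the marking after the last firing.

(p0=7, p1=4, p2=2, p3=1, p4=7, p5=0, p6=7)

step 1: fire t4:  (p0=3, p1=3, p2=2, p3=3, p4=2, p5=4, p6=4) → (p0=3, p1=3, p2=2, p3=1, p4=4, p5=4, p6=7)
step 2: fire t1:  (p0=3, p1=3, p2=2, p3=1, p4=4, p5=4, p6=7) → (p0=4, p1=3, p2=2, p3=3, p4=4, p5=2, p6=4)
step 3: fire t0:  (p0=4, p1=3, p2=2, p3=3, p4=4, p5=2, p6=4) → (p0=4, p1=2, p2=2, p3=3, p4=5, p5=2, p6=4)
step 4: fire t4:  (p0=4, p1=2, p2=2, p3=3, p4=5, p5=2, p6=4) → (p0=4, p1=2, p2=2, p3=1, p4=7, p5=2, p6=7)
step 5: fire t3:  (p0=4, p1=2, p2=2, p3=1, p4=7, p5=2, p6=7) → (p0=7, p1=4, p2=2, p3=1, p4=7, p5=0, p6=7)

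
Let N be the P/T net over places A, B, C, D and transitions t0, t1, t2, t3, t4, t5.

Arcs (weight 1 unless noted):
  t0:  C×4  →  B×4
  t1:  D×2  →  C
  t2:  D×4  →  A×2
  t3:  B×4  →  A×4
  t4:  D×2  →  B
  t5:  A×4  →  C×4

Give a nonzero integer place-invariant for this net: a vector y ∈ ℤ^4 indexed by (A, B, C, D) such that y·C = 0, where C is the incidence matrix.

Incidence matrix C (rows=places, cols=transitions):
       t0   t1   t2   t3   t4   t5
    A   0    0    2    4    0   -4
    B   4    0    0   -4    1    0
    C  -4    1    0    0    0    4
    D   0   -2   -4    0   -2    0

Candidate y = [2, 2, 2, 1]; check y·C column-wise:
  col t0: 2·0 + 2·4 + 2·-4 + 1·0 = 0
  col t1: 2·0 + 2·0 + 2·1 + 1·-2 = 0
  col t2: 2·2 + 2·0 + 2·0 + 1·-4 = 0
  col t3: 2·4 + 2·-4 + 2·0 + 1·0 = 0
  col t4: 2·0 + 2·1 + 2·0 + 1·-2 = 0
  col t5: 2·-4 + 2·0 + 2·4 + 1·0 = 0

y = (A:2, B:2, C:2, D:1)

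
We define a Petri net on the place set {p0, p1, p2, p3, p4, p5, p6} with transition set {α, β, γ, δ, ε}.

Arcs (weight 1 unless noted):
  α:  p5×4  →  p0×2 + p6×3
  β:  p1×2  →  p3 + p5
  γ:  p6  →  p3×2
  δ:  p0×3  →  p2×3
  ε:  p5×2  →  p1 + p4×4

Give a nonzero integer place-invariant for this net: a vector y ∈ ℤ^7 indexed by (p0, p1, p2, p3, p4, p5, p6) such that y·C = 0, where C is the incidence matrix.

Incidence matrix C (rows=places, cols=transitions):
        α    β    γ    δ    ε
   p0   2    0    0   -3    0
   p1   0   -2    0    0    1
   p2   0    0    0    3    0
   p3   0    1    2    0    0
   p4   0    0    0    0    4
   p5  -4    1    0    0   -2
   p6   3    0   -1    0    0

Candidate y = [16, 4, 16, 0, 3, 8, 0]; check y·C column-wise:
  col α: 16·2 + 4·0 + 16·0 + 3·0 + 8·-4 + 0·3 = 0
  col β: 16·0 + 4·-2 + 16·0 + 0·1 + 3·0 + 8·1 = 0
  col γ: 16·0 + 4·0 + 16·0 + 0·2 + 3·0 + 8·0 + 0·-1 = 0
  col δ: 16·-3 + 4·0 + 16·3 + 3·0 + 8·0 = 0
  col ε: 16·0 + 4·1 + 16·0 + 3·4 + 8·-2 = 0

y = (p0:16, p1:4, p2:16, p3:0, p4:3, p5:8, p6:0)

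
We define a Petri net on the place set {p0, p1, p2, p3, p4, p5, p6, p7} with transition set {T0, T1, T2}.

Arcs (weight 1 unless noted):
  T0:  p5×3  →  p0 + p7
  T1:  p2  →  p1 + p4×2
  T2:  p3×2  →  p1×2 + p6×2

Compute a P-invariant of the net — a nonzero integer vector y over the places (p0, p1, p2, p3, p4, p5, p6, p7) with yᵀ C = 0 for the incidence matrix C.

Incidence matrix C (rows=places, cols=transitions):
       T0   T1   T2
   p0   1    0    0
   p1   0    1    2
   p2   0   -1    0
   p3   0    0   -2
   p4   0    2    0
   p5  -3    0    0
   p6   0    0    2
   p7   1    0    0

Candidate y = [0, 1, 1, 1, 0, 0, 0, 0]; check y·C column-wise:
  col T0: 0·1 + 1·0 + 1·0 + 1·0 + 0·-3 + 0·1 = 0
  col T1: 1·1 + 1·-1 + 1·0 + 0·2 = 0
  col T2: 1·2 + 1·0 + 1·-2 + 0·2 = 0

y = (p0:0, p1:1, p2:1, p3:1, p4:0, p5:0, p6:0, p7:0)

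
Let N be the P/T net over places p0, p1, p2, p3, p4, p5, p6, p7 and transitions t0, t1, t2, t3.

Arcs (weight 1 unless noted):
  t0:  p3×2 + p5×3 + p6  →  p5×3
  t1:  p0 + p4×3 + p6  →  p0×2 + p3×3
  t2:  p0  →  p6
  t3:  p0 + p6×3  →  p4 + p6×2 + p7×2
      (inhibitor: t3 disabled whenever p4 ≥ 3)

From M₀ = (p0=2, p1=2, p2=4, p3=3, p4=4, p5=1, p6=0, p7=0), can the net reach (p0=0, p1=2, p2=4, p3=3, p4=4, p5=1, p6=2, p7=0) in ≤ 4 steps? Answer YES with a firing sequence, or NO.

YES — reachable via ⟨t2, t2⟩ (2 firings)

step 1: fire t2:  (p0=2, p1=2, p2=4, p3=3, p4=4, p5=1, p6=0, p7=0) → (p0=1, p1=2, p2=4, p3=3, p4=4, p5=1, p6=1, p7=0)
step 2: fire t2:  (p0=1, p1=2, p2=4, p3=3, p4=4, p5=1, p6=1, p7=0) → (p0=0, p1=2, p2=4, p3=3, p4=4, p5=1, p6=2, p7=0)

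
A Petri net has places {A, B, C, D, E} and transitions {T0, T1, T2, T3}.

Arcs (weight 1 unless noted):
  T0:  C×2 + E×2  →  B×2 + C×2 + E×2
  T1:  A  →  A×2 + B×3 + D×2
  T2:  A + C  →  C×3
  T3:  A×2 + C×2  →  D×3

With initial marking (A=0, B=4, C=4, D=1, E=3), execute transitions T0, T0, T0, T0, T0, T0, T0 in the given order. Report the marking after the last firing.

(A=0, B=18, C=4, D=1, E=3)

step 1: fire T0:  (A=0, B=4, C=4, D=1, E=3) → (A=0, B=6, C=4, D=1, E=3)
step 2: fire T0:  (A=0, B=6, C=4, D=1, E=3) → (A=0, B=8, C=4, D=1, E=3)
step 3: fire T0:  (A=0, B=8, C=4, D=1, E=3) → (A=0, B=10, C=4, D=1, E=3)
step 4: fire T0:  (A=0, B=10, C=4, D=1, E=3) → (A=0, B=12, C=4, D=1, E=3)
step 5: fire T0:  (A=0, B=12, C=4, D=1, E=3) → (A=0, B=14, C=4, D=1, E=3)
step 6: fire T0:  (A=0, B=14, C=4, D=1, E=3) → (A=0, B=16, C=4, D=1, E=3)
step 7: fire T0:  (A=0, B=16, C=4, D=1, E=3) → (A=0, B=18, C=4, D=1, E=3)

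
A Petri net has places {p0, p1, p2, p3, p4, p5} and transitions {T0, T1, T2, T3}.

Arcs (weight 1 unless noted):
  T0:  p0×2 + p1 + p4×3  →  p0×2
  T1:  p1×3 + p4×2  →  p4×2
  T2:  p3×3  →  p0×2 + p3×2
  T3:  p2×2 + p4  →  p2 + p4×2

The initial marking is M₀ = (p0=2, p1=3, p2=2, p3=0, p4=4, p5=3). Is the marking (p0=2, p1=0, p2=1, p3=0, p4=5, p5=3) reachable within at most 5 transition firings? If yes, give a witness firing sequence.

step 1: fire T1:  (p0=2, p1=3, p2=2, p3=0, p4=4, p5=3) → (p0=2, p1=0, p2=2, p3=0, p4=4, p5=3)
step 2: fire T3:  (p0=2, p1=0, p2=2, p3=0, p4=4, p5=3) → (p0=2, p1=0, p2=1, p3=0, p4=5, p5=3)

YES — reachable via ⟨T1, T3⟩ (2 firings)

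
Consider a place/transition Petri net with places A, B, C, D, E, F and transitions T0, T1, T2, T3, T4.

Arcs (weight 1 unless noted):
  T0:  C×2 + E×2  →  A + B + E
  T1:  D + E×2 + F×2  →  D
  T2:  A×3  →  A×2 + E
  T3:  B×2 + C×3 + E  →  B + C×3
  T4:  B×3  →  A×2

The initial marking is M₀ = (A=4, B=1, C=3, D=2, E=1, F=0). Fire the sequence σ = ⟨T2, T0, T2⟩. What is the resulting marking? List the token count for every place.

step 1: fire T2:  (A=4, B=1, C=3, D=2, E=1, F=0) → (A=3, B=1, C=3, D=2, E=2, F=0)
step 2: fire T0:  (A=3, B=1, C=3, D=2, E=2, F=0) → (A=4, B=2, C=1, D=2, E=1, F=0)
step 3: fire T2:  (A=4, B=2, C=1, D=2, E=1, F=0) → (A=3, B=2, C=1, D=2, E=2, F=0)

(A=3, B=2, C=1, D=2, E=2, F=0)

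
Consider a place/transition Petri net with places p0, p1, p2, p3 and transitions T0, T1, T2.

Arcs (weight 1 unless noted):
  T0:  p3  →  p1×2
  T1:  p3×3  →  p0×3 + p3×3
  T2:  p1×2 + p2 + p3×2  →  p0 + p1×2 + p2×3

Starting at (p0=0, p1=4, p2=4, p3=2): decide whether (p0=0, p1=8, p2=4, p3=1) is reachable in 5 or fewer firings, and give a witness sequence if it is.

NO — not reachable within 5 firings

depth 0: 1 marking
depth 1: 3 markings reached so far
depth 2: 4 markings reached so far
depth 3: 4 markings reached so far
(frontier empty at depth 3; search complete)
target is not among the 4 markings reachable within 5 steps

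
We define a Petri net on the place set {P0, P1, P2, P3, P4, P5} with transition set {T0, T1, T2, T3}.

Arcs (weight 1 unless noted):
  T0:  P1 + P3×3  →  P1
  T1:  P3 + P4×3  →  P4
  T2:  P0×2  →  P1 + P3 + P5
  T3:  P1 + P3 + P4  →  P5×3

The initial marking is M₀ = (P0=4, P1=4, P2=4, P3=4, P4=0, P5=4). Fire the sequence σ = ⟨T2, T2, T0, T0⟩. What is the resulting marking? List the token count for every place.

(P0=0, P1=6, P2=4, P3=0, P4=0, P5=6)

step 1: fire T2:  (P0=4, P1=4, P2=4, P3=4, P4=0, P5=4) → (P0=2, P1=5, P2=4, P3=5, P4=0, P5=5)
step 2: fire T2:  (P0=2, P1=5, P2=4, P3=5, P4=0, P5=5) → (P0=0, P1=6, P2=4, P3=6, P4=0, P5=6)
step 3: fire T0:  (P0=0, P1=6, P2=4, P3=6, P4=0, P5=6) → (P0=0, P1=6, P2=4, P3=3, P4=0, P5=6)
step 4: fire T0:  (P0=0, P1=6, P2=4, P3=3, P4=0, P5=6) → (P0=0, P1=6, P2=4, P3=0, P4=0, P5=6)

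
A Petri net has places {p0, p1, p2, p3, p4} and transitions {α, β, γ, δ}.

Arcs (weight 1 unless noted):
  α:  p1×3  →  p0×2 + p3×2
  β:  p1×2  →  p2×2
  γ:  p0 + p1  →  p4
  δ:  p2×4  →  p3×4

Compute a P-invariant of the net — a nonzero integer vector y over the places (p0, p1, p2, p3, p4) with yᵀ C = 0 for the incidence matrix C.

Incidence matrix C (rows=places, cols=transitions):
        α    β    γ    δ
   p0   2    0   -1    0
   p1  -3   -2   -1    0
   p2   0    2    0   -4
   p3   2    0    0    4
   p4   0    0    1    0

Candidate y = [1, 2, 2, 2, 3]; check y·C column-wise:
  col α: 1·2 + 2·-3 + 2·0 + 2·2 + 3·0 = 0
  col β: 1·0 + 2·-2 + 2·2 + 2·0 + 3·0 = 0
  col γ: 1·-1 + 2·-1 + 2·0 + 2·0 + 3·1 = 0
  col δ: 1·0 + 2·0 + 2·-4 + 2·4 + 3·0 = 0

y = (p0:1, p1:2, p2:2, p3:2, p4:3)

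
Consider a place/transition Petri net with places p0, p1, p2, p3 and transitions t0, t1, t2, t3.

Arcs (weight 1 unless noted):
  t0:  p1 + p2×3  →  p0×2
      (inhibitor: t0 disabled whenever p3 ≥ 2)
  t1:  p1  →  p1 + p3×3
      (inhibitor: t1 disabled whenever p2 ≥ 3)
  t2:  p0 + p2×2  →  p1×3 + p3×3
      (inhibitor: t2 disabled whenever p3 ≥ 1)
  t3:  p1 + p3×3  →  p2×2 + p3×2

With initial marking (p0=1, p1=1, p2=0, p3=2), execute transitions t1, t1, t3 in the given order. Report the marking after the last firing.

(p0=1, p1=0, p2=2, p3=7)

step 1: fire t1:  (p0=1, p1=1, p2=0, p3=2) → (p0=1, p1=1, p2=0, p3=5)
step 2: fire t1:  (p0=1, p1=1, p2=0, p3=5) → (p0=1, p1=1, p2=0, p3=8)
step 3: fire t3:  (p0=1, p1=1, p2=0, p3=8) → (p0=1, p1=0, p2=2, p3=7)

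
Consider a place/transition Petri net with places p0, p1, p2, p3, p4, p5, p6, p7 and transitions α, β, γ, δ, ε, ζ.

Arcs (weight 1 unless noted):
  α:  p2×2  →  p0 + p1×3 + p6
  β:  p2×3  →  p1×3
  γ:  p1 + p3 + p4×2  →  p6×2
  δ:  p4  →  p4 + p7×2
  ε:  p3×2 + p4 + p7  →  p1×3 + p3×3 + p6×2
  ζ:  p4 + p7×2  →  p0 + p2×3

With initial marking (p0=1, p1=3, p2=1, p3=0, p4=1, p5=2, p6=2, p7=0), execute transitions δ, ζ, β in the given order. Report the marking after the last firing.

step 1: fire δ:  (p0=1, p1=3, p2=1, p3=0, p4=1, p5=2, p6=2, p7=0) → (p0=1, p1=3, p2=1, p3=0, p4=1, p5=2, p6=2, p7=2)
step 2: fire ζ:  (p0=1, p1=3, p2=1, p3=0, p4=1, p5=2, p6=2, p7=2) → (p0=2, p1=3, p2=4, p3=0, p4=0, p5=2, p6=2, p7=0)
step 3: fire β:  (p0=2, p1=3, p2=4, p3=0, p4=0, p5=2, p6=2, p7=0) → (p0=2, p1=6, p2=1, p3=0, p4=0, p5=2, p6=2, p7=0)

(p0=2, p1=6, p2=1, p3=0, p4=0, p5=2, p6=2, p7=0)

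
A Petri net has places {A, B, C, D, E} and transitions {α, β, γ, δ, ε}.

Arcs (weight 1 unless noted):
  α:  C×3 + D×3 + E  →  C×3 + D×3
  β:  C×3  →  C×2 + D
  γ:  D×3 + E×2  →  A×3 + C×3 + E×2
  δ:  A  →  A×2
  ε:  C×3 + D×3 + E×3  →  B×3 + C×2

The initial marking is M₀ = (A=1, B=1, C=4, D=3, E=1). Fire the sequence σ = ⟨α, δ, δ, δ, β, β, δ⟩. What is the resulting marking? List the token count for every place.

step 1: fire α:  (A=1, B=1, C=4, D=3, E=1) → (A=1, B=1, C=4, D=3, E=0)
step 2: fire δ:  (A=1, B=1, C=4, D=3, E=0) → (A=2, B=1, C=4, D=3, E=0)
step 3: fire δ:  (A=2, B=1, C=4, D=3, E=0) → (A=3, B=1, C=4, D=3, E=0)
step 4: fire δ:  (A=3, B=1, C=4, D=3, E=0) → (A=4, B=1, C=4, D=3, E=0)
step 5: fire β:  (A=4, B=1, C=4, D=3, E=0) → (A=4, B=1, C=3, D=4, E=0)
step 6: fire β:  (A=4, B=1, C=3, D=4, E=0) → (A=4, B=1, C=2, D=5, E=0)
step 7: fire δ:  (A=4, B=1, C=2, D=5, E=0) → (A=5, B=1, C=2, D=5, E=0)

(A=5, B=1, C=2, D=5, E=0)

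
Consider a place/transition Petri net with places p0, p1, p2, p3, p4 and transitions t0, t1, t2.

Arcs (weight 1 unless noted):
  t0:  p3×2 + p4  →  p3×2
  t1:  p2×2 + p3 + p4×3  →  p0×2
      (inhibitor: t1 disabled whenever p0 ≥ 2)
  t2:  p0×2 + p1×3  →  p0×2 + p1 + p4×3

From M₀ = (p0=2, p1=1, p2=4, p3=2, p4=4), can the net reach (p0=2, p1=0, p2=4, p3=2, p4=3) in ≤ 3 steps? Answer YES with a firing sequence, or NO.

depth 0: 1 marking
depth 1: 2 markings reached so far
depth 2: 3 markings reached so far
depth 3: 4 markings reached so far
target is not among the 4 markings reachable within 3 steps

NO — not reachable within 3 firings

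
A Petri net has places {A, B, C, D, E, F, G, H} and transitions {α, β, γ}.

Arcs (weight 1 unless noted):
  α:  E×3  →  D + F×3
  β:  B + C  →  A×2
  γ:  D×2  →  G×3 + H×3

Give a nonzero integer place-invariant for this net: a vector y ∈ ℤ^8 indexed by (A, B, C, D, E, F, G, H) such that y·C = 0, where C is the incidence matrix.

y = (A:1, B:2, C:0, D:0, E:0, F:0, G:0, H:0)

Incidence matrix C (rows=places, cols=transitions):
        α    β    γ
    A   0    2    0
    B   0   -1    0
    C   0   -1    0
    D   1    0   -2
    E  -3    0    0
    F   3    0    0
    G   0    0    3
    H   0    0    3

Candidate y = [1, 2, 0, 0, 0, 0, 0, 0]; check y·C column-wise:
  col α: 1·0 + 2·0 + 0·1 + 0·-3 + 0·3 = 0
  col β: 1·2 + 2·-1 + 0·-1 = 0
  col γ: 1·0 + 2·0 + 0·-2 + 0·3 + 0·3 = 0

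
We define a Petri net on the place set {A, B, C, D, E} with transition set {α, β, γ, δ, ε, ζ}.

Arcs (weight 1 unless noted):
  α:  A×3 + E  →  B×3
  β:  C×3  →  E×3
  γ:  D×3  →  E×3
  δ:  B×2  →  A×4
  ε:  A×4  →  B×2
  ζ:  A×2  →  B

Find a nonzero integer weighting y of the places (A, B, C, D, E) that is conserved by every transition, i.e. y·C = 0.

y = (A:1, B:2, C:3, D:3, E:3)

Incidence matrix C (rows=places, cols=transitions):
        α    β    γ    δ    ε    ζ
    A  -3    0    0    4   -4   -2
    B   3    0    0   -2    2    1
    C   0   -3    0    0    0    0
    D   0    0   -3    0    0    0
    E  -1    3    3    0    0    0

Candidate y = [1, 2, 3, 3, 3]; check y·C column-wise:
  col α: 1·-3 + 2·3 + 3·0 + 3·0 + 3·-1 = 0
  col β: 1·0 + 2·0 + 3·-3 + 3·0 + 3·3 = 0
  col γ: 1·0 + 2·0 + 3·0 + 3·-3 + 3·3 = 0
  col δ: 1·4 + 2·-2 + 3·0 + 3·0 + 3·0 = 0
  col ε: 1·-4 + 2·2 + 3·0 + 3·0 + 3·0 = 0
  col ζ: 1·-2 + 2·1 + 3·0 + 3·0 + 3·0 = 0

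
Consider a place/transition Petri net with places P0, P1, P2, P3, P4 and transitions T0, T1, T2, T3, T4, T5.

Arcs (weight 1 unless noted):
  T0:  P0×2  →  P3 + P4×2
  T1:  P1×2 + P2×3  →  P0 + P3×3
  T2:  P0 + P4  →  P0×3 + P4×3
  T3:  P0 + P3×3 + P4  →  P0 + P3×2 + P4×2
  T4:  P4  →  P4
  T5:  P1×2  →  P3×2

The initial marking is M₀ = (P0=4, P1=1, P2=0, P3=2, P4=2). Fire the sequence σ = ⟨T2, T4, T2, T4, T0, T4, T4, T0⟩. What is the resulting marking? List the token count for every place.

step 1: fire T2:  (P0=4, P1=1, P2=0, P3=2, P4=2) → (P0=6, P1=1, P2=0, P3=2, P4=4)
step 2: fire T4:  (P0=6, P1=1, P2=0, P3=2, P4=4) → (P0=6, P1=1, P2=0, P3=2, P4=4)
step 3: fire T2:  (P0=6, P1=1, P2=0, P3=2, P4=4) → (P0=8, P1=1, P2=0, P3=2, P4=6)
step 4: fire T4:  (P0=8, P1=1, P2=0, P3=2, P4=6) → (P0=8, P1=1, P2=0, P3=2, P4=6)
step 5: fire T0:  (P0=8, P1=1, P2=0, P3=2, P4=6) → (P0=6, P1=1, P2=0, P3=3, P4=8)
step 6: fire T4:  (P0=6, P1=1, P2=0, P3=3, P4=8) → (P0=6, P1=1, P2=0, P3=3, P4=8)
step 7: fire T4:  (P0=6, P1=1, P2=0, P3=3, P4=8) → (P0=6, P1=1, P2=0, P3=3, P4=8)
step 8: fire T0:  (P0=6, P1=1, P2=0, P3=3, P4=8) → (P0=4, P1=1, P2=0, P3=4, P4=10)

(P0=4, P1=1, P2=0, P3=4, P4=10)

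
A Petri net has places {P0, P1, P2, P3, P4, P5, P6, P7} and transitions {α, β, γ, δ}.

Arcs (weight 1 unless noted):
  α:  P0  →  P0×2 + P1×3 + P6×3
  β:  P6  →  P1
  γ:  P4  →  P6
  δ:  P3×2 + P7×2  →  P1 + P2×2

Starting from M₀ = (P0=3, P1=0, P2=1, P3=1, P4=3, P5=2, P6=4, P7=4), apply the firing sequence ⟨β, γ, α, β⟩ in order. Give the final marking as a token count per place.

step 1: fire β:  (P0=3, P1=0, P2=1, P3=1, P4=3, P5=2, P6=4, P7=4) → (P0=3, P1=1, P2=1, P3=1, P4=3, P5=2, P6=3, P7=4)
step 2: fire γ:  (P0=3, P1=1, P2=1, P3=1, P4=3, P5=2, P6=3, P7=4) → (P0=3, P1=1, P2=1, P3=1, P4=2, P5=2, P6=4, P7=4)
step 3: fire α:  (P0=3, P1=1, P2=1, P3=1, P4=2, P5=2, P6=4, P7=4) → (P0=4, P1=4, P2=1, P3=1, P4=2, P5=2, P6=7, P7=4)
step 4: fire β:  (P0=4, P1=4, P2=1, P3=1, P4=2, P5=2, P6=7, P7=4) → (P0=4, P1=5, P2=1, P3=1, P4=2, P5=2, P6=6, P7=4)

(P0=4, P1=5, P2=1, P3=1, P4=2, P5=2, P6=6, P7=4)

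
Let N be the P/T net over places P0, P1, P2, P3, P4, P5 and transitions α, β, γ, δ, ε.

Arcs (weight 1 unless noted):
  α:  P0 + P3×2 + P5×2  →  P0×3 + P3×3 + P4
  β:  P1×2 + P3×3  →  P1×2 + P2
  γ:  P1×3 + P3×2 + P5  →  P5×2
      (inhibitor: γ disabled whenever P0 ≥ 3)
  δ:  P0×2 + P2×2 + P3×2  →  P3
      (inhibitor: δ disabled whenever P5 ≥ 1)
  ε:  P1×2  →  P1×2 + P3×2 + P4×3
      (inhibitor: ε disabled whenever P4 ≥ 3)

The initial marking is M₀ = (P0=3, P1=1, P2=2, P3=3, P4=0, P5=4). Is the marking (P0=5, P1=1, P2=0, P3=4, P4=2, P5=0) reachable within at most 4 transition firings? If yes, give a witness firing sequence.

YES — reachable via ⟨α, α, δ⟩ (3 firings)

step 1: fire α:  (P0=3, P1=1, P2=2, P3=3, P4=0, P5=4) → (P0=5, P1=1, P2=2, P3=4, P4=1, P5=2)
step 2: fire α:  (P0=5, P1=1, P2=2, P3=4, P4=1, P5=2) → (P0=7, P1=1, P2=2, P3=5, P4=2, P5=0)
step 3: fire δ:  (P0=7, P1=1, P2=2, P3=5, P4=2, P5=0) → (P0=5, P1=1, P2=0, P3=4, P4=2, P5=0)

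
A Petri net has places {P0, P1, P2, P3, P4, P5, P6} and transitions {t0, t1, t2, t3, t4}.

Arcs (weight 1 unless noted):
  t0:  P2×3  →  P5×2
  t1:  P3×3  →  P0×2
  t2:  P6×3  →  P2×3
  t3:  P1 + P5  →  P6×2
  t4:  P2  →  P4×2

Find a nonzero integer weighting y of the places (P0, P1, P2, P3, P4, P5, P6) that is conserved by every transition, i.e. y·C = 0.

y = (P0:3, P1:0, P2:0, P3:2, P4:0, P5:0, P6:0)

Incidence matrix C (rows=places, cols=transitions):
       t0   t1   t2   t3   t4
   P0   0    2    0    0    0
   P1   0    0    0   -1    0
   P2  -3    0    3    0   -1
   P3   0   -3    0    0    0
   P4   0    0    0    0    2
   P5   2    0    0   -1    0
   P6   0    0   -3    2    0

Candidate y = [3, 0, 0, 2, 0, 0, 0]; check y·C column-wise:
  col t0: 3·0 + 0·-3 + 2·0 + 0·2 = 0
  col t1: 3·2 + 2·-3 = 0
  col t2: 3·0 + 0·3 + 2·0 + 0·-3 = 0
  col t3: 3·0 + 0·-1 + 2·0 + 0·-1 + 0·2 = 0
  col t4: 3·0 + 0·-1 + 2·0 + 0·2 = 0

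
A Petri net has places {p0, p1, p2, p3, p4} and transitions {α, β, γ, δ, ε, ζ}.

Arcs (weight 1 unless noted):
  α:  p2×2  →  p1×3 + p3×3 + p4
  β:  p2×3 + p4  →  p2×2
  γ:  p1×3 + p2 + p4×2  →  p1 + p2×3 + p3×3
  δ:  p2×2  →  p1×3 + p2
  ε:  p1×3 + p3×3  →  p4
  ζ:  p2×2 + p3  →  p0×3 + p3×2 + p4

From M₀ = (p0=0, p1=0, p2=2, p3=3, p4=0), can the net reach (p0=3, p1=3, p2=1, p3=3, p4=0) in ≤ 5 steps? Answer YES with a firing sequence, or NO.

depth 0: 1 marking
depth 1: 4 markings reached so far
depth 2: 6 markings reached so far
depth 3: 6 markings reached so far
(frontier empty at depth 3; search complete)
target is not among the 6 markings reachable within 5 steps

NO — not reachable within 5 firings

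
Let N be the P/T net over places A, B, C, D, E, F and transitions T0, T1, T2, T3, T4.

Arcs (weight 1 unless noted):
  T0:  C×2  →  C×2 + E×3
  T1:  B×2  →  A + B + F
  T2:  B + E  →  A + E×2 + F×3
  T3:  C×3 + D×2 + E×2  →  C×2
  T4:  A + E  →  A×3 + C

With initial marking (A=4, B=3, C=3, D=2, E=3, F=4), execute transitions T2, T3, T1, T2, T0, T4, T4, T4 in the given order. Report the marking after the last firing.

step 1: fire T2:  (A=4, B=3, C=3, D=2, E=3, F=4) → (A=5, B=2, C=3, D=2, E=4, F=7)
step 2: fire T3:  (A=5, B=2, C=3, D=2, E=4, F=7) → (A=5, B=2, C=2, D=0, E=2, F=7)
step 3: fire T1:  (A=5, B=2, C=2, D=0, E=2, F=7) → (A=6, B=1, C=2, D=0, E=2, F=8)
step 4: fire T2:  (A=6, B=1, C=2, D=0, E=2, F=8) → (A=7, B=0, C=2, D=0, E=3, F=11)
step 5: fire T0:  (A=7, B=0, C=2, D=0, E=3, F=11) → (A=7, B=0, C=2, D=0, E=6, F=11)
step 6: fire T4:  (A=7, B=0, C=2, D=0, E=6, F=11) → (A=9, B=0, C=3, D=0, E=5, F=11)
step 7: fire T4:  (A=9, B=0, C=3, D=0, E=5, F=11) → (A=11, B=0, C=4, D=0, E=4, F=11)
step 8: fire T4:  (A=11, B=0, C=4, D=0, E=4, F=11) → (A=13, B=0, C=5, D=0, E=3, F=11)

(A=13, B=0, C=5, D=0, E=3, F=11)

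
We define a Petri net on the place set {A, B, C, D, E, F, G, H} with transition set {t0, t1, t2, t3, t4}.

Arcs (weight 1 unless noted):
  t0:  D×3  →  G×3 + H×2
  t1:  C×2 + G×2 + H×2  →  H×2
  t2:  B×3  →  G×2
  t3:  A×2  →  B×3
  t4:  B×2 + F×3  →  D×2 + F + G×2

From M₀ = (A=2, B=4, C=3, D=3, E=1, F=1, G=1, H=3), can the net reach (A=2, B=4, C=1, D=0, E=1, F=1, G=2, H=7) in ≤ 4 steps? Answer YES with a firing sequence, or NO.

NO — not reachable within 4 firings

depth 0: 1 marking
depth 1: 4 markings reached so far
depth 2: 9 markings reached so far
depth 3: 14 markings reached so far
depth 4: 17 markings reached so far
target is not among the 17 markings reachable within 4 steps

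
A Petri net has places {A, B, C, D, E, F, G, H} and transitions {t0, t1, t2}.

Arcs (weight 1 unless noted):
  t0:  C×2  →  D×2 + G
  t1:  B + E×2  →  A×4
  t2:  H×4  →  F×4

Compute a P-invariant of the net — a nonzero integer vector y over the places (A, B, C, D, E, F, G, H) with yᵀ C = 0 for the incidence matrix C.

Incidence matrix C (rows=places, cols=transitions):
       t0   t1   t2
    A   0    4    0
    B   0   -1    0
    C  -2    0    0
    D   2    0    0
    E   0   -2    0
    F   0    0    4
    G   1    0    0
    H   0    0   -4

Candidate y = [1, 4, 0, 0, 0, 0, 0, 0]; check y·C column-wise:
  col t0: 1·0 + 4·0 + 0·-2 + 0·2 + 0·1 = 0
  col t1: 1·4 + 4·-1 + 0·-2 = 0
  col t2: 1·0 + 4·0 + 0·4 + 0·-4 = 0

y = (A:1, B:4, C:0, D:0, E:0, F:0, G:0, H:0)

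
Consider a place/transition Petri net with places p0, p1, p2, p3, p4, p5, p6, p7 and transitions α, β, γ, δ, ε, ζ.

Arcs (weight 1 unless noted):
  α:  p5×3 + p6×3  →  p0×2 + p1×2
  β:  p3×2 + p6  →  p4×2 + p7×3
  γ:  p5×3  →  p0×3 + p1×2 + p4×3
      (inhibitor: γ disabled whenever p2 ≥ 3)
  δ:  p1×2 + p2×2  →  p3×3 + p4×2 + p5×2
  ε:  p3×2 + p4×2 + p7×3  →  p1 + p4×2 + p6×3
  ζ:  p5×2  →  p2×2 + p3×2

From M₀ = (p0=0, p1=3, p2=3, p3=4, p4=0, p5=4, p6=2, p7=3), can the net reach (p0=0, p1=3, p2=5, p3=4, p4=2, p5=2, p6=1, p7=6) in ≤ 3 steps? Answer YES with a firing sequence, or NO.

YES — reachable via ⟨β, ζ⟩ (2 firings)

step 1: fire β:  (p0=0, p1=3, p2=3, p3=4, p4=0, p5=4, p6=2, p7=3) → (p0=0, p1=3, p2=3, p3=2, p4=2, p5=4, p6=1, p7=6)
step 2: fire ζ:  (p0=0, p1=3, p2=3, p3=2, p4=2, p5=4, p6=1, p7=6) → (p0=0, p1=3, p2=5, p3=4, p4=2, p5=2, p6=1, p7=6)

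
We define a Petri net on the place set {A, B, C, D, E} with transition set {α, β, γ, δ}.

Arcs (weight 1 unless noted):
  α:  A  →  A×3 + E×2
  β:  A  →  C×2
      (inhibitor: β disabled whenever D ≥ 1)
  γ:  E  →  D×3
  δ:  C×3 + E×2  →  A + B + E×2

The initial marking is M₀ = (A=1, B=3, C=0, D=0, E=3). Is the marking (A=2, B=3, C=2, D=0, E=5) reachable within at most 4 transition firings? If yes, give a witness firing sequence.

step 1: fire α:  (A=1, B=3, C=0, D=0, E=3) → (A=3, B=3, C=0, D=0, E=5)
step 2: fire β:  (A=3, B=3, C=0, D=0, E=5) → (A=2, B=3, C=2, D=0, E=5)

YES — reachable via ⟨α, β⟩ (2 firings)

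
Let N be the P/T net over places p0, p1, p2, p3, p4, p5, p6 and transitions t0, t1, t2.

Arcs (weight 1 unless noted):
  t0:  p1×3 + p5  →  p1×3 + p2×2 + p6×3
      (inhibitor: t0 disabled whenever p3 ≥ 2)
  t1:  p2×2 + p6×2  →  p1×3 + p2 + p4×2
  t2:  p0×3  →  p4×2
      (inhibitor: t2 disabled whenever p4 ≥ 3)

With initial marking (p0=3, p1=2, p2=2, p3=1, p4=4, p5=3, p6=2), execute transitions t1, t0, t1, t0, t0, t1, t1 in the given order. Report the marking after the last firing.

(p0=3, p1=14, p2=4, p3=1, p4=12, p5=0, p6=3)

step 1: fire t1:  (p0=3, p1=2, p2=2, p3=1, p4=4, p5=3, p6=2) → (p0=3, p1=5, p2=1, p3=1, p4=6, p5=3, p6=0)
step 2: fire t0:  (p0=3, p1=5, p2=1, p3=1, p4=6, p5=3, p6=0) → (p0=3, p1=5, p2=3, p3=1, p4=6, p5=2, p6=3)
step 3: fire t1:  (p0=3, p1=5, p2=3, p3=1, p4=6, p5=2, p6=3) → (p0=3, p1=8, p2=2, p3=1, p4=8, p5=2, p6=1)
step 4: fire t0:  (p0=3, p1=8, p2=2, p3=1, p4=8, p5=2, p6=1) → (p0=3, p1=8, p2=4, p3=1, p4=8, p5=1, p6=4)
step 5: fire t0:  (p0=3, p1=8, p2=4, p3=1, p4=8, p5=1, p6=4) → (p0=3, p1=8, p2=6, p3=1, p4=8, p5=0, p6=7)
step 6: fire t1:  (p0=3, p1=8, p2=6, p3=1, p4=8, p5=0, p6=7) → (p0=3, p1=11, p2=5, p3=1, p4=10, p5=0, p6=5)
step 7: fire t1:  (p0=3, p1=11, p2=5, p3=1, p4=10, p5=0, p6=5) → (p0=3, p1=14, p2=4, p3=1, p4=12, p5=0, p6=3)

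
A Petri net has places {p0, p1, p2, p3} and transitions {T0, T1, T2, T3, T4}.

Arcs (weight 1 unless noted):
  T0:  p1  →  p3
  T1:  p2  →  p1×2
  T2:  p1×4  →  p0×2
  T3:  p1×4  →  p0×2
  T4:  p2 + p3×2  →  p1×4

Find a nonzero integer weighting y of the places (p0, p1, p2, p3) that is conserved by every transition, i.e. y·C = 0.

Incidence matrix C (rows=places, cols=transitions):
       T0   T1   T2   T3   T4
   p0   0    0    2    2    0
   p1  -1    2   -4   -4    4
   p2   0   -1    0    0   -1
   p3   1    0    0    0   -2

Candidate y = [2, 1, 2, 1]; check y·C column-wise:
  col T0: 2·0 + 1·-1 + 2·0 + 1·1 = 0
  col T1: 2·0 + 1·2 + 2·-1 + 1·0 = 0
  col T2: 2·2 + 1·-4 + 2·0 + 1·0 = 0
  col T3: 2·2 + 1·-4 + 2·0 + 1·0 = 0
  col T4: 2·0 + 1·4 + 2·-1 + 1·-2 = 0

y = (p0:2, p1:1, p2:2, p3:1)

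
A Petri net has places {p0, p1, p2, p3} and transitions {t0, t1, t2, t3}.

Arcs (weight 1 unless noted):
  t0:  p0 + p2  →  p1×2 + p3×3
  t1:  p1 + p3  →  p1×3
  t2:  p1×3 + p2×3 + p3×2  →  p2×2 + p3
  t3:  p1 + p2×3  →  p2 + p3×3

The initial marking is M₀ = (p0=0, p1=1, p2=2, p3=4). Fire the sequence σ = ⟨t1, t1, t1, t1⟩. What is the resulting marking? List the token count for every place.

step 1: fire t1:  (p0=0, p1=1, p2=2, p3=4) → (p0=0, p1=3, p2=2, p3=3)
step 2: fire t1:  (p0=0, p1=3, p2=2, p3=3) → (p0=0, p1=5, p2=2, p3=2)
step 3: fire t1:  (p0=0, p1=5, p2=2, p3=2) → (p0=0, p1=7, p2=2, p3=1)
step 4: fire t1:  (p0=0, p1=7, p2=2, p3=1) → (p0=0, p1=9, p2=2, p3=0)

(p0=0, p1=9, p2=2, p3=0)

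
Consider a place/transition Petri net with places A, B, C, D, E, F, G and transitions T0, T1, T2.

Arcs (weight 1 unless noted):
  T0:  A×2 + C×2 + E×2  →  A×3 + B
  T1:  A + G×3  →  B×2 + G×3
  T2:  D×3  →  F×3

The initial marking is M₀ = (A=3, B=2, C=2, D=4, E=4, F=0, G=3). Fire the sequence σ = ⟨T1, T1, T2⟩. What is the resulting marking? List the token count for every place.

step 1: fire T1:  (A=3, B=2, C=2, D=4, E=4, F=0, G=3) → (A=2, B=4, C=2, D=4, E=4, F=0, G=3)
step 2: fire T1:  (A=2, B=4, C=2, D=4, E=4, F=0, G=3) → (A=1, B=6, C=2, D=4, E=4, F=0, G=3)
step 3: fire T2:  (A=1, B=6, C=2, D=4, E=4, F=0, G=3) → (A=1, B=6, C=2, D=1, E=4, F=3, G=3)

(A=1, B=6, C=2, D=1, E=4, F=3, G=3)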